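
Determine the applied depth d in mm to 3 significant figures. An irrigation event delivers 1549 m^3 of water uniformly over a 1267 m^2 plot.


Approach: apply depth from volume over area, d = (V/A)*1000.
d = (1549 / 1267) * 1000 = 1220 mm
Therefore the applied depth d = 1220 mm.


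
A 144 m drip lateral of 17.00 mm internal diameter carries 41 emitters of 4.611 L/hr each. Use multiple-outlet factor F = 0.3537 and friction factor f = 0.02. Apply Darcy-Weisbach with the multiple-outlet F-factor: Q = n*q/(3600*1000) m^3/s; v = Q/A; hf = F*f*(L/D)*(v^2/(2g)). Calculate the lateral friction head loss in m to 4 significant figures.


Q = 41*4.611/(3600*1000) = 5.25142e-05 m^3/s
A = pi*(17.00e-3/2)^2 = 2.26980e-04 m^2, so v = Q/A = 0.231360 m/s
hf = 0.3537*0.02*(144/0.01700)*(0.231360^2/(2*9.81)) = 0.1635 m
Therefore the lateral friction head loss = 0.1635 m.


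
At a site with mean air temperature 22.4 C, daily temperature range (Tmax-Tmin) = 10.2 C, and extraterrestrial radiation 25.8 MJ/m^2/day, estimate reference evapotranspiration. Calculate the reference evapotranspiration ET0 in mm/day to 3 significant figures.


Approach: apply the Hargreaves-Samani method, ET0 = 0.0023*(Tmean+17.8)*sqrt(Tmax-Tmin)*0.408*Ra.
ET0 = 0.0023*(22.4+17.8)*sqrt(10.2)*0.408*25.8 = 3.11 mm/day
Therefore the reference evapotranspiration ET0 = 3.11 mm/day.


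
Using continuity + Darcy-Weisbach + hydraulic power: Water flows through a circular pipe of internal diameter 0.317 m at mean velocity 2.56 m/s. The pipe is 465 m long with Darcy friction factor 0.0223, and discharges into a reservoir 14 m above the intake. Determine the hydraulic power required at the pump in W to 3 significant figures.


Approach: apply continuity + Darcy-Weisbach + hydraulic power, Q = A*v; hf = f*(L/D)*(v^2/(2g)); H = static + hf; P = rho*g*Q*H.
Step 1 — flow rate (continuity, Q = A*v):
  A = pi*(0.317/2)^2 = 0.078924 m^2
  Q = 0.078924 * 2.56 = 0.20205 m^3/s
Step 2 — friction head loss (Darcy-Weisbach):
  hf = 0.0223 * (465/0.317) * (2.56^2 / (2*9.81))
  hf = 10.926 m
Step 3 — total head: H = 14 + 10.926 = 24.926 m
Step 4 — hydraulic power (P = rho*g*Q*H):
  P = 1000 * 9.81 * 0.20205 * 24.926 = 49400 W
Therefore the hydraulic power required at the pump = 49400 W.


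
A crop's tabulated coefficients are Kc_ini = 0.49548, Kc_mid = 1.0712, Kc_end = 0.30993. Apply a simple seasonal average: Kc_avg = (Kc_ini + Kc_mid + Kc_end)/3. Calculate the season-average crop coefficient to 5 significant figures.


Kc_avg = (0.49548 + 1.0712 + 0.30993)/3 = 0.62554
Therefore the season-average crop coefficient = 0.62554.


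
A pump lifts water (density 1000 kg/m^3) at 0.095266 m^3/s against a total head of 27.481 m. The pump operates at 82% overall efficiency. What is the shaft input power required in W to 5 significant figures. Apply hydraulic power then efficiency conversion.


Approach: apply hydraulic power then efficiency conversion, P = rho*g*Q*H; P_in = P/eta.
Step 1 — hydraulic power (P = rho*g*Q*H):
  P = 1000 * 9.81 * 0.095266 * 27.481 = 25682.63 W
Step 2 — input power: P_in = P/eta = 25682.63 / 0.82 = 31320 W
Therefore the shaft input power required = 31320 W.


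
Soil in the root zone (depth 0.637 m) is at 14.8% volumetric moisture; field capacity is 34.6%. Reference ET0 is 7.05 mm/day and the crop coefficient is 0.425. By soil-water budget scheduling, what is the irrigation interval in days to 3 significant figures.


Approach: apply soil-water budget scheduling, SMD = (FC-theta)/100*depth*1000; ETc = ET0*Kc; interval = SMD/ETc.
Step 1 — soil moisture deficit:
  SMD = (34.6 - 14.8)/100 * 0.637 * 1000 = 126.13 mm
Step 2 — daily crop ET (ETc = ET0*Kc):
  ETc = 7.05 * 0.425 = 2.9962 mm/day
Step 3 — irrigation interval (SMD/ETc):
  interval = 126.13 / 2.9962 = 42.1 days
Therefore the irrigation interval = 42.1 days.


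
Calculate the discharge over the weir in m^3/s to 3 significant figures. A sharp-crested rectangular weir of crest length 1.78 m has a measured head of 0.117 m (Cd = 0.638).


Approach: apply the rectangular weir equation, Q = (2/3)*Cd*L*sqrt(2g)*H^1.5.
Q = (2/3)*0.638*1.78*sqrt(2*9.81)*0.117^1.5 = 0.134 m^3/s
Therefore the discharge over the weir = 0.134 m^3/s.


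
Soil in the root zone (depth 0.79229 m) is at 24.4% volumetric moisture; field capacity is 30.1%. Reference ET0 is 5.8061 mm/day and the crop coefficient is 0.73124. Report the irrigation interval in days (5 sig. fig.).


Approach: apply soil-water budget scheduling, SMD = (FC-theta)/100*depth*1000; ETc = ET0*Kc; interval = SMD/ETc.
Step 1 — soil moisture deficit:
  SMD = (30.1 - 24.4)/100 * 0.79229 * 1000 = 45.16053 mm
Step 2 — daily crop ET (ETc = ET0*Kc):
  ETc = 5.8061 * 0.73124 = 4.245653 mm/day
Step 3 — irrigation interval (SMD/ETc):
  interval = 45.16053 / 4.245653 = 10.637 days
Therefore the irrigation interval = 10.637 days.


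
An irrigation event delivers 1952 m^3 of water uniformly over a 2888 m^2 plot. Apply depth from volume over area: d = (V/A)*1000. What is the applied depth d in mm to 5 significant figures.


d = (1952 / 2888) * 1000 = 675.90 mm
Therefore the applied depth d = 675.90 mm.


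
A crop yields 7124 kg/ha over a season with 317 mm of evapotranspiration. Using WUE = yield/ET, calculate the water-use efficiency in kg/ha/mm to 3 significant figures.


WUE = 7124 / 317 = 22.5 kg/ha/mm
Therefore the water-use efficiency = 22.5 kg/ha/mm.


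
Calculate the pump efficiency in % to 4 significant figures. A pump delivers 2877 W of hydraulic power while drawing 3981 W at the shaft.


Approach: apply the efficiency ratio, eta = (P_out/P_in)*100.
eta = (2877 / 3981) * 100 = 72.27 %
Therefore the pump efficiency = 72.27 %.


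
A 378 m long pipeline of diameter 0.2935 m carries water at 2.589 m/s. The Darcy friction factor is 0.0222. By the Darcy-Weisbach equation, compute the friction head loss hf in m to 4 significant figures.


Approach: apply the Darcy-Weisbach equation, hf = f*(L/D)*(v^2/(2g)).
hf = 0.0222 * (378/0.2935) * (2.589^2 / (2*9.81))
hf = 9.768 m
Therefore the friction head loss hf = 9.768 m.


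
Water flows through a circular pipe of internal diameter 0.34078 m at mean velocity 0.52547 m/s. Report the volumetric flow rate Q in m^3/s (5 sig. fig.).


Approach: apply the continuity equation for pipe flow, Q = A * v with A = pi*(D/2)^2.
A = pi*(0.34078/2)^2 = 0.09120908 m^2
Q = 0.09120908 * 0.52547 = 0.047928 m^3/s
Therefore the volumetric flow rate Q = 0.047928 m^3/s.


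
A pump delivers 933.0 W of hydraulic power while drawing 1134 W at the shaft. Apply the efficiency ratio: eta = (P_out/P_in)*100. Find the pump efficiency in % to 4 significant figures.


eta = (933.0 / 1134) * 100 = 82.28 %
Therefore the pump efficiency = 82.28 %.


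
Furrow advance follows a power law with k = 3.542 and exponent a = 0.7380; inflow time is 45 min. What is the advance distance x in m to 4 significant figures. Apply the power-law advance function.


Approach: apply the power-law advance function, x = k*t^a.
x = 3.542 * 45^0.7380 = 58.79 m
Therefore the advance distance x = 58.79 m.


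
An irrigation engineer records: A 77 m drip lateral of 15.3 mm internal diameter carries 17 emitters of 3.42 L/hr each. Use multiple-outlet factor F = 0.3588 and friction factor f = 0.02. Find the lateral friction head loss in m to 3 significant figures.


Approach: apply Darcy-Weisbach with the multiple-outlet F-factor, Q = n*q/(3600*1000) m^3/s; v = Q/A; hf = F*f*(L/D)*(v^2/(2g)).
Q = 17*3.42/(3600*1000) = 1.6150e-05 m^3/s
A = pi*(15.3e-3/2)^2 = 1.8385e-04 m^2, so v = Q/A = 0.087842 m/s
hf = 0.3588*0.02*(77/0.0153)*(0.087842^2/(2*9.81)) = 0.0142 m
Therefore the lateral friction head loss = 0.0142 m.


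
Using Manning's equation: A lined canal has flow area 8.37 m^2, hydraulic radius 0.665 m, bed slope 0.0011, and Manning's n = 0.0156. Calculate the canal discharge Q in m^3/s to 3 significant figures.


Approach: apply Manning's equation, Q = (1/n)*A*R^(2/3)*S^(1/2).
Q = (1/0.0156) * 8.37 * 0.665^(2/3) * 0.0011^(1/2) = 13.6 m^3/s
Therefore the canal discharge Q = 13.6 m^3/s.


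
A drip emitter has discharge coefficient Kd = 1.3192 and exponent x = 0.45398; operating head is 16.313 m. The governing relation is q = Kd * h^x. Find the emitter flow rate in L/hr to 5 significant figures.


q = 1.3192 * 16.313^0.45398 = 4.6857 L/hr
Therefore the emitter flow rate = 4.6857 L/hr.


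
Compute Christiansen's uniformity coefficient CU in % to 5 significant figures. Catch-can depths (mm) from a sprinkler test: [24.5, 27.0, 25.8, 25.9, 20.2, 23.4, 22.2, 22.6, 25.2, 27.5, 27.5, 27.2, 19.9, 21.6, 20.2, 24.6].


Approach: apply Christiansen's uniformity coefficient, CU = (1 - mean_abs_deviation/mean)*100.
mean = 24.08125 mm
mean |d_i - mean| = 2.308594 mm
CU = (1 - 2.308594/24.08125)*100 = 90.413 %
Therefore Christiansen's uniformity coefficient CU = 90.413 %.


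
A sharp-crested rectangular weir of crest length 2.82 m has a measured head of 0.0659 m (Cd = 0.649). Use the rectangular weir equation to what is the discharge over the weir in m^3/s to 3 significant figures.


Approach: apply the rectangular weir equation, Q = (2/3)*Cd*L*sqrt(2g)*H^1.5.
Q = (2/3)*0.649*2.82*sqrt(2*9.81)*0.0659^1.5 = 0.0914 m^3/s
Therefore the discharge over the weir = 0.0914 m^3/s.


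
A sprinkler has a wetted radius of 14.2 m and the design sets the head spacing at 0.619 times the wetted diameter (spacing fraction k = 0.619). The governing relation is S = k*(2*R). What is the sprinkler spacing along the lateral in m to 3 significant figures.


S = 0.619 * (2 * 14.2) = 17.6 m
Therefore the sprinkler spacing along the lateral = 17.6 m.


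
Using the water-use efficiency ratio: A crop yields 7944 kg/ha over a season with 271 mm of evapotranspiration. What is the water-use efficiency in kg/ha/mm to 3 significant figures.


Approach: apply the water-use efficiency ratio, WUE = yield/ET.
WUE = 7944 / 271 = 29.3 kg/ha/mm
Therefore the water-use efficiency = 29.3 kg/ha/mm.


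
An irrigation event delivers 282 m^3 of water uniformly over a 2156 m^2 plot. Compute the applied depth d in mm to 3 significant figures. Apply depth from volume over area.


Approach: apply depth from volume over area, d = (V/A)*1000.
d = (282 / 2156) * 1000 = 131 mm
Therefore the applied depth d = 131 mm.


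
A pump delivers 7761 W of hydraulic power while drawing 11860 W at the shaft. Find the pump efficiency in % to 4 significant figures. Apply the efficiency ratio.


Approach: apply the efficiency ratio, eta = (P_out/P_in)*100.
eta = (7761 / 11860) * 100 = 65.44 %
Therefore the pump efficiency = 65.44 %.


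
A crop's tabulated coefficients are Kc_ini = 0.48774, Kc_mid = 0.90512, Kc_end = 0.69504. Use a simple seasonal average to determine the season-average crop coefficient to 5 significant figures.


Approach: apply a simple seasonal average, Kc_avg = (Kc_ini + Kc_mid + Kc_end)/3.
Kc_avg = (0.48774 + 0.90512 + 0.69504)/3 = 0.69597
Therefore the season-average crop coefficient = 0.69597.


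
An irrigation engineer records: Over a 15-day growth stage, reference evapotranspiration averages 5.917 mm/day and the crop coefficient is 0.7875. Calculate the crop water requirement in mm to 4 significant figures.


Approach: apply the crop water requirement relation, CWR = ET0 * Kc * days.
CWR = 5.917 * 0.7875 * 15 = 69.89 mm
Therefore the crop water requirement = 69.89 mm.


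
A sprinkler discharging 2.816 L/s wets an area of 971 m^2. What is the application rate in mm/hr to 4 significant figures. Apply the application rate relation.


Approach: apply the application rate relation, rate = (Q/A)*3600.
rate = (2.816 / 971) * 3600 = 10.44 mm/hr
Therefore the application rate = 10.44 mm/hr.


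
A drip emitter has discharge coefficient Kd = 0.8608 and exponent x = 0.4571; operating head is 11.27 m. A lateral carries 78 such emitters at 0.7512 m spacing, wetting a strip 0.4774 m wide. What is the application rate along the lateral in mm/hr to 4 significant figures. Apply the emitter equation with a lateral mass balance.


Approach: apply the emitter equation with a lateral mass balance, q = Kd*h^x; Q = n*q; rate = Q/(n*spacing*width).
Step 1 — single emitter flow (q = Kd*h^x):
  q = 0.8608 * 11.27^0.4571 = 2.60457 L/hr
Step 2 — total lateral flow: Q = 78 * 2.60457 = 203.157 L/hr
Step 3 — wetted area: A = 78 * 0.7512 * 0.4774 = 27.9726 m^2
Step 4 — application rate: Q/A = 203.157/27.9726 = 7.263 mm/hr
Therefore the application rate along the lateral = 7.263 mm/hr.


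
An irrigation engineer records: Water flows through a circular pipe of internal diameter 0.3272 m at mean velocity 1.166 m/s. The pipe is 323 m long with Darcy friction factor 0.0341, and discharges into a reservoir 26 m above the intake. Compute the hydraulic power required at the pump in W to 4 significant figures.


Approach: apply continuity + Darcy-Weisbach + hydraulic power, Q = A*v; hf = f*(L/D)*(v^2/(2g)); H = static + hf; P = rho*g*Q*H.
Step 1 — flow rate (continuity, Q = A*v):
  A = pi*(0.3272/2)^2 = 0.0840846 m^2
  Q = 0.0840846 * 1.166 = 0.0980426 m^3/s
Step 2 — friction head loss (Darcy-Weisbach):
  hf = 0.0341 * (323/0.3272) * (1.166^2 / (2*9.81))
  hf = 2.33261 m
Step 3 — total head: H = 26 + 2.33261 = 28.3326 m
Step 4 — hydraulic power (P = rho*g*Q*H):
  P = 1000 * 9.81 * 0.0980426 * 28.3326 = 27250 W
Therefore the hydraulic power required at the pump = 27250 W.


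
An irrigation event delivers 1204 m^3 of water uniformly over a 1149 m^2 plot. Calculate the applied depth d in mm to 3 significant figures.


Approach: apply depth from volume over area, d = (V/A)*1000.
d = (1204 / 1149) * 1000 = 1050 mm
Therefore the applied depth d = 1050 mm.


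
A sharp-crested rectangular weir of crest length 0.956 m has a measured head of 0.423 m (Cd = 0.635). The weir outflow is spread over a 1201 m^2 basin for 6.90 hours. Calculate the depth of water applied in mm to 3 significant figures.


Approach: apply the rectangular weir equation with a volume-to-depth conversion, Q = (2/3)*Cd*L*sqrt(2g)*H^1.5; d = Q*t/A * 1000.
Step 1 — weir discharge:
  Q = (2/3)*0.635*0.956*sqrt(2*9.81)*0.423^1.5 = 0.49317 m^3/s
Step 2 — volume: V = 0.49317 * 6.90*3600 = 12250 m^3
Step 3 — depth: d = V/A * 1000 = 12250/1201 * 1000 = 10200 mm
Therefore the depth of water applied = 10200 mm.


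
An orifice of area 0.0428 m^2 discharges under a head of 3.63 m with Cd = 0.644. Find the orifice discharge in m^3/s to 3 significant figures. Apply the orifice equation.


Approach: apply the orifice equation, Q = Cd*A*sqrt(2*g*h).
Q = 0.644 * 0.0428 * sqrt(2*9.81*3.63) = 0.233 m^3/s
Therefore the orifice discharge = 0.233 m^3/s.


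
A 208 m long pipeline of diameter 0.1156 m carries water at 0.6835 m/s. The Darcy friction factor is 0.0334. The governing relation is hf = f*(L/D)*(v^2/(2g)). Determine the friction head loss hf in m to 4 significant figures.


hf = 0.0334 * (208/0.1156) * (0.6835^2 / (2*9.81))
hf = 1.431 m
Therefore the friction head loss hf = 1.431 m.


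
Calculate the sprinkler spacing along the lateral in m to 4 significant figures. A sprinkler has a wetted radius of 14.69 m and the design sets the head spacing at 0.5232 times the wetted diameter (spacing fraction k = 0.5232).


Approach: apply the sprinkler spacing rule (spacing as a fraction of wetted diameter), S = k*(2*R).
S = 0.5232 * (2 * 14.69) = 15.37 m
Therefore the sprinkler spacing along the lateral = 15.37 m.


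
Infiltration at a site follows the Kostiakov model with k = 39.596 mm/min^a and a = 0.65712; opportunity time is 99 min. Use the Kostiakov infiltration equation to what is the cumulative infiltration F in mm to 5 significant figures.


Approach: apply the Kostiakov infiltration equation, F = k*t^a.
F = 39.596 * 99^0.65712 = 811.00 mm
Therefore the cumulative infiltration F = 811.00 mm.


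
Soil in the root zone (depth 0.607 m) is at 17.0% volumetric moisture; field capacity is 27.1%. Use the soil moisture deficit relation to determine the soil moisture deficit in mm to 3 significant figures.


Approach: apply the soil moisture deficit relation, SMD = (FC - theta)/100 * depth * 1000.
SMD = (27.1 - 17.0)/100 * 0.607 * 1000 = 61.3 mm
Therefore the soil moisture deficit = 61.3 mm.


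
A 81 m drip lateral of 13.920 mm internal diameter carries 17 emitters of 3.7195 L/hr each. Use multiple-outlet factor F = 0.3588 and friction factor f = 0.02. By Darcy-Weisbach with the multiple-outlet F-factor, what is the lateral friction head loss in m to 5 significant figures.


Approach: apply Darcy-Weisbach with the multiple-outlet F-factor, Q = n*q/(3600*1000) m^3/s; v = Q/A; hf = F*f*(L/D)*(v^2/(2g)).
Q = 17*3.7195/(3600*1000) = 1.756431e-05 m^3/s
A = pi*(13.920e-3/2)^2 = 1.521838e-04 m^2, so v = Q/A = 0.1154151 m/s
hf = 0.3588*0.02*(81/0.013920)*(0.1154151^2/(2*9.81)) = 0.028350 m
Therefore the lateral friction head loss = 0.028350 m.


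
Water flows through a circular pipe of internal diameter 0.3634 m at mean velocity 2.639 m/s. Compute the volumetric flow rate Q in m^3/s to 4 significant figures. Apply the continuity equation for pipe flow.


Approach: apply the continuity equation for pipe flow, Q = A * v with A = pi*(D/2)^2.
A = pi*(0.3634/2)^2 = 0.103719 m^2
Q = 0.103719 * 2.639 = 0.2737 m^3/s
Therefore the volumetric flow rate Q = 0.2737 m^3/s.


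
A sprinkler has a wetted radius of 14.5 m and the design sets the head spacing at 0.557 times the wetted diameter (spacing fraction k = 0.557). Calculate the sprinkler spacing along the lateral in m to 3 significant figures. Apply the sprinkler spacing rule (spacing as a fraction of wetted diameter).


Approach: apply the sprinkler spacing rule (spacing as a fraction of wetted diameter), S = k*(2*R).
S = 0.557 * (2 * 14.5) = 16.2 m
Therefore the sprinkler spacing along the lateral = 16.2 m.


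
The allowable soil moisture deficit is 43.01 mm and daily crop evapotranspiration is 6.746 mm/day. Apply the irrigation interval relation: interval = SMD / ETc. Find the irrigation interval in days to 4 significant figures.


interval = 43.01 / 6.746 = 6.376 days
Therefore the irrigation interval = 6.376 days.


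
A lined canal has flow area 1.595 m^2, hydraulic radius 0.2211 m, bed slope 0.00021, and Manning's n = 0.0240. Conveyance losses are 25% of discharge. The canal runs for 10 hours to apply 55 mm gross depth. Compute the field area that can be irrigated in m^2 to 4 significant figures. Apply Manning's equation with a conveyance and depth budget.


Approach: apply Manning's equation with a conveyance and depth budget, Q = (1/n)*A*R^(2/3)*S^(1/2); Q_field = Q*(1-loss); Area = Q_field*t/(d/1000).
Step 1 — canal discharge (Manning's equation):
  Q = (1/0.0240) * 1.595 * 0.2211^(2/3) * 0.00021^(1/2) = 0.352142 m^3/s
Step 2 — delivered flow: Q_field = 0.352142*(1 - 25/100) = 0.264107 m^3/s
Step 3 — volume delivered: V = 0.264107 * 10*3600 = 9507.84 m^3
Step 4 — area served: A = V / (depth/1000) = 9507.84 / 0.055 = 172900 m^2
Therefore the field area that can be irrigated = 172900 m^2.


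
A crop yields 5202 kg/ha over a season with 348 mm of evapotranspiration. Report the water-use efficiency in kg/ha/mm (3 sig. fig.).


Approach: apply the water-use efficiency ratio, WUE = yield/ET.
WUE = 5202 / 348 = 14.9 kg/ha/mm
Therefore the water-use efficiency = 14.9 kg/ha/mm.


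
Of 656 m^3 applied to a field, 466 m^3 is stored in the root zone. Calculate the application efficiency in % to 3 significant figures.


Approach: apply the application efficiency ratio, Ea = (stored/applied)*100.
Ea = (466/656)*100 = 71.0 %
Therefore the application efficiency = 71.0 %.


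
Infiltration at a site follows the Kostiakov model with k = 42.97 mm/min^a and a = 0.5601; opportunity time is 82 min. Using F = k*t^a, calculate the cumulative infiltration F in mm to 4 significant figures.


F = 42.97 * 82^0.5601 = 507.1 mm
Therefore the cumulative infiltration F = 507.1 mm.


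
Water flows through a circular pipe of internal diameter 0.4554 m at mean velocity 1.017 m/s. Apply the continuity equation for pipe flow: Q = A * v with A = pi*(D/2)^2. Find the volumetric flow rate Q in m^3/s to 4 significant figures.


A = pi*(0.4554/2)^2 = 0.162883 m^2
Q = 0.162883 * 1.017 = 0.1657 m^3/s
Therefore the volumetric flow rate Q = 0.1657 m^3/s.


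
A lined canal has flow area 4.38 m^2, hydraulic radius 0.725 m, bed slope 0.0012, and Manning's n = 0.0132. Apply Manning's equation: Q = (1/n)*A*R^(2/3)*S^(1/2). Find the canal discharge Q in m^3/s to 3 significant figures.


Q = (1/0.0132) * 4.38 * 0.725^(2/3) * 0.0012^(1/2) = 9.28 m^3/s
Therefore the canal discharge Q = 9.28 m^3/s.


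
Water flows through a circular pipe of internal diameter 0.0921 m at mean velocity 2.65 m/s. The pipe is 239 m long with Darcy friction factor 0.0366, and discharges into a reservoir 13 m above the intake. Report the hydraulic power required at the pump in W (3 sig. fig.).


Approach: apply continuity + Darcy-Weisbach + hydraulic power, Q = A*v; hf = f*(L/D)*(v^2/(2g)); H = static + hf; P = rho*g*Q*H.
Step 1 — flow rate (continuity, Q = A*v):
  A = pi*(0.0921/2)^2 = 0.0066621 m^2
  Q = 0.0066621 * 2.65 = 0.017654 m^3/s
Step 2 — friction head loss (Darcy-Weisbach):
  hf = 0.0366 * (239/0.0921) * (2.65^2 / (2*9.81))
  hf = 33.995 m
Step 3 — total head: H = 13 + 33.995 = 46.995 m
Step 4 — hydraulic power (P = rho*g*Q*H):
  P = 1000 * 9.81 * 0.017654 * 46.995 = 8140 W
Therefore the hydraulic power required at the pump = 8140 W.


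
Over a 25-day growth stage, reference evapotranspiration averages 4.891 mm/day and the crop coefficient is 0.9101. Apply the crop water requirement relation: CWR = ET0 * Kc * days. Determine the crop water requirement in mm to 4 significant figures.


CWR = 4.891 * 0.9101 * 25 = 111.3 mm
Therefore the crop water requirement = 111.3 mm.


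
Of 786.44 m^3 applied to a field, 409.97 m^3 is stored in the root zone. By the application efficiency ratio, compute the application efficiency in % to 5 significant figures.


Approach: apply the application efficiency ratio, Ea = (stored/applied)*100.
Ea = (409.97/786.44)*100 = 52.130 %
Therefore the application efficiency = 52.130 %.


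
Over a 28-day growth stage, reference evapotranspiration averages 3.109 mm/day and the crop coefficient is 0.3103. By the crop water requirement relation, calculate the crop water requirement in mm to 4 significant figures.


Approach: apply the crop water requirement relation, CWR = ET0 * Kc * days.
CWR = 3.109 * 0.3103 * 28 = 27.01 mm
Therefore the crop water requirement = 27.01 mm.


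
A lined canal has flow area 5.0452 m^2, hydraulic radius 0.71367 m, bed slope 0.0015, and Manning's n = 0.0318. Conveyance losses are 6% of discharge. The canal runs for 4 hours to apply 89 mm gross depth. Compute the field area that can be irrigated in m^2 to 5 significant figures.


Approach: apply Manning's equation with a conveyance and depth budget, Q = (1/n)*A*R^(2/3)*S^(1/2); Q_field = Q*(1-loss); Area = Q_field*t/(d/1000).
Step 1 — canal discharge (Manning's equation):
  Q = (1/0.0318) * 5.0452 * 0.71367^(2/3) * 0.0015^(1/2) = 4.907141 m^3/s
Step 2 — delivered flow: Q_field = 4.907141*(1 - 6/100) = 4.612712 m^3/s
Step 3 — volume delivered: V = 4.612712 * 4*3600 = 66423.06 m^3
Step 4 — area served: A = V / (depth/1000) = 66423.06 / 0.089 = 746330 m^2
Therefore the field area that can be irrigated = 746330 m^2.


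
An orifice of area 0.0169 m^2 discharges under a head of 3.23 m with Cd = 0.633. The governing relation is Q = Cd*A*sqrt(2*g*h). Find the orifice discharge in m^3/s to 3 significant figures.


Q = 0.633 * 0.0169 * sqrt(2*9.81*3.23) = 0.0852 m^3/s
Therefore the orifice discharge = 0.0852 m^3/s.


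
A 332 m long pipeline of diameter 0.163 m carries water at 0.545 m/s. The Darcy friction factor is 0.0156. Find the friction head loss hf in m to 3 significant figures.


Approach: apply the Darcy-Weisbach equation, hf = f*(L/D)*(v^2/(2g)).
hf = 0.0156 * (332/0.163) * (0.545^2 / (2*9.81))
hf = 0.481 m
Therefore the friction head loss hf = 0.481 m.


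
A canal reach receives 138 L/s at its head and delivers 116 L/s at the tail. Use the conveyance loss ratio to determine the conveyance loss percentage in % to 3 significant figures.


Approach: apply the conveyance loss ratio, loss% = ((Q_head - Q_tail)/Q_head)*100.
loss = ((138 - 116)/138)*100 = 15.9 %
Therefore the conveyance loss percentage = 15.9 %.


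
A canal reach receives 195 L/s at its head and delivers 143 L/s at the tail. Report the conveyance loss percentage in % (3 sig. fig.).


Approach: apply the conveyance loss ratio, loss% = ((Q_head - Q_tail)/Q_head)*100.
loss = ((195 - 143)/195)*100 = 26.7 %
Therefore the conveyance loss percentage = 26.7 %.


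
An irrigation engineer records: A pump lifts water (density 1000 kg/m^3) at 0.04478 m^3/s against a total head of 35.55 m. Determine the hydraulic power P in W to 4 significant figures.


Approach: apply the hydraulic power relation, P = rho*g*Q*H.
P = 1000 * 9.81 * 0.04478 * 35.55 = 15620 W
Therefore the hydraulic power P = 15620 W.


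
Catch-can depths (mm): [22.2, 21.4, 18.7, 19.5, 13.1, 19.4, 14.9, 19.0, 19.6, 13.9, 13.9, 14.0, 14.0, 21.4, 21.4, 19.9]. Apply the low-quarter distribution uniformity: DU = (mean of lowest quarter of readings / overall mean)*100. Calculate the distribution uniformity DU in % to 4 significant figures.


sorted lowest 4 of 16: [13.1, 13.9, 13.9, 14.0] -> mean = 13.7250 mm
overall mean = 17.8938 mm
DU = (13.7250/17.8938)*100 = 76.70 %
Therefore the distribution uniformity DU = 76.70 %.


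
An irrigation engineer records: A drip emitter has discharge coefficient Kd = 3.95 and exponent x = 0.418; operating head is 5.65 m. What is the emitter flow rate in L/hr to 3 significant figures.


Approach: apply the emitter characteristic equation, q = Kd * h^x.
q = 3.95 * 5.65^0.418 = 8.15 L/hr
Therefore the emitter flow rate = 8.15 L/hr.


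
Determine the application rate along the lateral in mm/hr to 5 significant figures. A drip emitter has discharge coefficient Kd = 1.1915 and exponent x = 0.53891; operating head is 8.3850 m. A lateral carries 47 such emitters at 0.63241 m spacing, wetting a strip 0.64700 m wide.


Approach: apply the emitter equation with a lateral mass balance, q = Kd*h^x; Q = n*q; rate = Q/(n*spacing*width).
Step 1 — single emitter flow (q = Kd*h^x):
  q = 1.1915 * 8.3850^0.53891 = 3.747823 L/hr
Step 2 — total lateral flow: Q = 47 * 3.747823 = 176.1477 L/hr
Step 3 — wetted area: A = 47 * 0.63241 * 0.64700 = 19.23096 m^2
Step 4 — application rate: Q/A = 176.1477/19.23096 = 9.1596 mm/hr
Therefore the application rate along the lateral = 9.1596 mm/hr.


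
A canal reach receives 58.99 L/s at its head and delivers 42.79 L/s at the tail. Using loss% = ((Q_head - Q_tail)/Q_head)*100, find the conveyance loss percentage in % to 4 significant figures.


loss = ((58.99 - 42.79)/58.99)*100 = 27.46 %
Therefore the conveyance loss percentage = 27.46 %.


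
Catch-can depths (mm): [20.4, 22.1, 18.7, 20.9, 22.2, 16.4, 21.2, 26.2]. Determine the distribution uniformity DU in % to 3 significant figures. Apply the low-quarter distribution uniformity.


Approach: apply the low-quarter distribution uniformity, DU = (mean of lowest quarter of readings / overall mean)*100.
sorted lowest 2 of 8: [16.4, 18.7] -> mean = 17.550 mm
overall mean = 21.012 mm
DU = (17.550/21.012)*100 = 83.5 %
Therefore the distribution uniformity DU = 83.5 %.


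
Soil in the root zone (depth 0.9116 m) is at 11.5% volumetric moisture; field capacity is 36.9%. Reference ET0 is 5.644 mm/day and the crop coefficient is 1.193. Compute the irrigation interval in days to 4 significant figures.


Approach: apply soil-water budget scheduling, SMD = (FC-theta)/100*depth*1000; ETc = ET0*Kc; interval = SMD/ETc.
Step 1 — soil moisture deficit:
  SMD = (36.9 - 11.5)/100 * 0.9116 * 1000 = 231.546 mm
Step 2 — daily crop ET (ETc = ET0*Kc):
  ETc = 5.644 * 1.193 = 6.73329 mm/day
Step 3 — irrigation interval (SMD/ETc):
  interval = 231.546 / 6.73329 = 34.39 days
Therefore the irrigation interval = 34.39 days.


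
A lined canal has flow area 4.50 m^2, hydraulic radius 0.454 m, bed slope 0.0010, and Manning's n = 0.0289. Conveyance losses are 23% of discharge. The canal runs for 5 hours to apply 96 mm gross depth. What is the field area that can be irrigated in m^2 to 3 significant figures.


Approach: apply Manning's equation with a conveyance and depth budget, Q = (1/n)*A*R^(2/3)*S^(1/2); Q_field = Q*(1-loss); Area = Q_field*t/(d/1000).
Step 1 — canal discharge (Manning's equation):
  Q = (1/0.0289) * 4.50 * 0.454^(2/3) * 0.0010^(1/2) = 2.9086 m^3/s
Step 2 — delivered flow: Q_field = 2.9086*(1 - 23/100) = 2.2396 m^3/s
Step 3 — volume delivered: V = 2.2396 * 5*3600 = 40313 m^3
Step 4 — area served: A = V / (depth/1000) = 40313 / 0.096 = 420000 m^2
Therefore the field area that can be irrigated = 420000 m^2.


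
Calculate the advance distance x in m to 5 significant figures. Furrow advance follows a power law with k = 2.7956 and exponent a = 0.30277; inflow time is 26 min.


Approach: apply the power-law advance function, x = k*t^a.
x = 2.7956 * 26^0.30277 = 7.4970 m
Therefore the advance distance x = 7.4970 m.


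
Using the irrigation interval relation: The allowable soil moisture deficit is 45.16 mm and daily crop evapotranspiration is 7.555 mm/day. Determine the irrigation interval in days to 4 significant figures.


Approach: apply the irrigation interval relation, interval = SMD / ETc.
interval = 45.16 / 7.555 = 5.977 days
Therefore the irrigation interval = 5.977 days.


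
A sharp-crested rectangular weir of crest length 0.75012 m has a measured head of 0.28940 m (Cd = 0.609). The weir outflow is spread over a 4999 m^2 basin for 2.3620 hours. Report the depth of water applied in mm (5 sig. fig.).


Approach: apply the rectangular weir equation with a volume-to-depth conversion, Q = (2/3)*Cd*L*sqrt(2g)*H^1.5; d = Q*t/A * 1000.
Step 1 — weir discharge:
  Q = (2/3)*0.609*0.75012*sqrt(2*9.81)*0.28940^1.5 = 0.2100168 m^3/s
Step 2 — volume: V = 0.2100168 * 2.3620*3600 = 1785.815 m^3
Step 3 — depth: d = V/A * 1000 = 1785.815/4999 * 1000 = 357.23 mm
Therefore the depth of water applied = 357.23 mm.


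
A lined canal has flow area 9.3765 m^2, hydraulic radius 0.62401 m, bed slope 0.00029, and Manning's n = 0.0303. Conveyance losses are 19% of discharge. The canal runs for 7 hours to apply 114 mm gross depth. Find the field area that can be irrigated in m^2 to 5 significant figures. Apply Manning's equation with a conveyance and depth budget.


Approach: apply Manning's equation with a conveyance and depth budget, Q = (1/n)*A*R^(2/3)*S^(1/2); Q_field = Q*(1-loss); Area = Q_field*t/(d/1000).
Step 1 — canal discharge (Manning's equation):
  Q = (1/0.0303) * 9.3765 * 0.62401^(2/3) * 0.00029^(1/2) = 3.848205 m^3/s
Step 2 — delivered flow: Q_field = 3.848205*(1 - 19/100) = 3.117046 m^3/s
Step 3 — volume delivered: V = 3.117046 * 7*3600 = 78549.55 m^3
Step 4 — area served: A = V / (depth/1000) = 78549.55 / 0.114 = 689030 m^2
Therefore the field area that can be irrigated = 689030 m^2.


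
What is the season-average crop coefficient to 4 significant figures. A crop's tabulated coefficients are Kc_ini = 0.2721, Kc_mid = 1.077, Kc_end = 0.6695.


Approach: apply a simple seasonal average, Kc_avg = (Kc_ini + Kc_mid + Kc_end)/3.
Kc_avg = (0.2721 + 1.077 + 0.6695)/3 = 0.6729
Therefore the season-average crop coefficient = 0.6729.


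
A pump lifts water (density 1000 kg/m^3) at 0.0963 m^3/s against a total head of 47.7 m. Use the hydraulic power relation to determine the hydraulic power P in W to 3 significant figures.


Approach: apply the hydraulic power relation, P = rho*g*Q*H.
P = 1000 * 9.81 * 0.0963 * 47.7 = 45100 W
Therefore the hydraulic power P = 45100 W.


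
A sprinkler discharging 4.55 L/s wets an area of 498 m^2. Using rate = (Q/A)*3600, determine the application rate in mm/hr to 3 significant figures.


rate = (4.55 / 498) * 3600 = 32.9 mm/hr
Therefore the application rate = 32.9 mm/hr.


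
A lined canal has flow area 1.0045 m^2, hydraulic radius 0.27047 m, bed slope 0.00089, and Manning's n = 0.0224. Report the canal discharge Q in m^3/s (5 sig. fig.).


Approach: apply Manning's equation, Q = (1/n)*A*R^(2/3)*S^(1/2).
Q = (1/0.0224) * 1.0045 * 0.27047^(2/3) * 0.00089^(1/2) = 0.55951 m^3/s
Therefore the canal discharge Q = 0.55951 m^3/s.


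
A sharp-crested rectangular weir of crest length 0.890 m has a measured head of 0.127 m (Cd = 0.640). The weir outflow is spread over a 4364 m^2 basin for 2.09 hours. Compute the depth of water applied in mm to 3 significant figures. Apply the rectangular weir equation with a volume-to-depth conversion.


Approach: apply the rectangular weir equation with a volume-to-depth conversion, Q = (2/3)*Cd*L*sqrt(2g)*H^1.5; d = Q*t/A * 1000.
Step 1 — weir discharge:
  Q = (2/3)*0.640*0.890*sqrt(2*9.81)*0.127^1.5 = 0.076126 m^3/s
Step 2 — volume: V = 0.076126 * 2.09*3600 = 572.77 m^3
Step 3 — depth: d = V/A * 1000 = 572.77/4364 * 1000 = 131 mm
Therefore the depth of water applied = 131 mm.


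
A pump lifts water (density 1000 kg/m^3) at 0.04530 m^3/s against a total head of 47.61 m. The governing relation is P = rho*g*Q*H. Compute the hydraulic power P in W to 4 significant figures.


P = 1000 * 9.81 * 0.04530 * 47.61 = 21160 W
Therefore the hydraulic power P = 21160 W.


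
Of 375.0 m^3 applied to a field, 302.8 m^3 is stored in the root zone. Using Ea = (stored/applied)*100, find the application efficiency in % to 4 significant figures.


Ea = (302.8/375.0)*100 = 80.75 %
Therefore the application efficiency = 80.75 %.


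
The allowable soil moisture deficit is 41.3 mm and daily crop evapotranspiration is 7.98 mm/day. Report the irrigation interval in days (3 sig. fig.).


Approach: apply the irrigation interval relation, interval = SMD / ETc.
interval = 41.3 / 7.98 = 5.18 days
Therefore the irrigation interval = 5.18 days.


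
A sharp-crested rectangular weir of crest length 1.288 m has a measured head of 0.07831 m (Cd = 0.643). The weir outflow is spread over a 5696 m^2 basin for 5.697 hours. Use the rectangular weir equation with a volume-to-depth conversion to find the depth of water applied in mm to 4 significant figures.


Approach: apply the rectangular weir equation with a volume-to-depth conversion, Q = (2/3)*Cd*L*sqrt(2g)*H^1.5; d = Q*t/A * 1000.
Step 1 — weir discharge:
  Q = (2/3)*0.643*1.288*sqrt(2*9.81)*0.07831^1.5 = 0.0535934 m^3/s
Step 2 — volume: V = 0.0535934 * 5.697*3600 = 1099.16 m^3
Step 3 — depth: d = V/A * 1000 = 1099.16/5696 * 1000 = 193.0 mm
Therefore the depth of water applied = 193.0 mm.


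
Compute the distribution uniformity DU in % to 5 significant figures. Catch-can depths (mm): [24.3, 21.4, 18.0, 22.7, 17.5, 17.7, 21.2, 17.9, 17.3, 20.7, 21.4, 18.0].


Approach: apply the low-quarter distribution uniformity, DU = (mean of lowest quarter of readings / overall mean)*100.
sorted lowest 3 of 12: [17.3, 17.5, 17.7] -> mean = 17.50000 mm
overall mean = 19.84167 mm
DU = (17.50000/19.84167)*100 = 88.198 %
Therefore the distribution uniformity DU = 88.198 %.


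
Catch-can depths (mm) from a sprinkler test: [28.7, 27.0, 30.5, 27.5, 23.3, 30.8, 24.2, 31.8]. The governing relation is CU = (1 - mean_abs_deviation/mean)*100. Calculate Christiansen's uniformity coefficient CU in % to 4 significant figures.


mean = 27.9750 mm
mean |d_i - mean| = 2.47500 mm
CU = (1 - 2.47500/27.9750)*100 = 91.15 %
Therefore Christiansen's uniformity coefficient CU = 91.15 %.


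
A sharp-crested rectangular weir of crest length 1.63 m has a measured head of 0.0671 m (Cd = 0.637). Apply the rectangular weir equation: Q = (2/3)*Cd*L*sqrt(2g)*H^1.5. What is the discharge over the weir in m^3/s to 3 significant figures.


Q = (2/3)*0.637*1.63*sqrt(2*9.81)*0.0671^1.5 = 0.0533 m^3/s
Therefore the discharge over the weir = 0.0533 m^3/s.


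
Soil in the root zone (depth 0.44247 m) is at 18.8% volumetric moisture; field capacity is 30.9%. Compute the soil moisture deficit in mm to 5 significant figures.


Approach: apply the soil moisture deficit relation, SMD = (FC - theta)/100 * depth * 1000.
SMD = (30.9 - 18.8)/100 * 0.44247 * 1000 = 53.539 mm
Therefore the soil moisture deficit = 53.539 mm.


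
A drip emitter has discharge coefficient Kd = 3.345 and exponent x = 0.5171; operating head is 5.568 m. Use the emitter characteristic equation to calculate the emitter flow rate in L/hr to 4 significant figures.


Approach: apply the emitter characteristic equation, q = Kd * h^x.
q = 3.345 * 5.568^0.5171 = 8.128 L/hr
Therefore the emitter flow rate = 8.128 L/hr.


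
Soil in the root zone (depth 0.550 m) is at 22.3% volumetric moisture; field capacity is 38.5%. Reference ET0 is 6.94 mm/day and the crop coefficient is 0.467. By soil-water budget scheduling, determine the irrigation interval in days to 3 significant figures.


Approach: apply soil-water budget scheduling, SMD = (FC-theta)/100*depth*1000; ETc = ET0*Kc; interval = SMD/ETc.
Step 1 — soil moisture deficit:
  SMD = (38.5 - 22.3)/100 * 0.550 * 1000 = 89.100 mm
Step 2 — daily crop ET (ETc = ET0*Kc):
  ETc = 6.94 * 0.467 = 3.2410 mm/day
Step 3 — irrigation interval (SMD/ETc):
  interval = 89.100 / 3.2410 = 27.5 days
Therefore the irrigation interval = 27.5 days.


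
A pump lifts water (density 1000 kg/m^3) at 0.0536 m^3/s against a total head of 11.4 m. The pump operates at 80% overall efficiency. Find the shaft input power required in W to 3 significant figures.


Approach: apply hydraulic power then efficiency conversion, P = rho*g*Q*H; P_in = P/eta.
Step 1 — hydraulic power (P = rho*g*Q*H):
  P = 1000 * 9.81 * 0.0536 * 11.4 = 5994.3 W
Step 2 — input power: P_in = P/eta = 5994.3 / 0.8 = 7490 W
Therefore the shaft input power required = 7490 W.


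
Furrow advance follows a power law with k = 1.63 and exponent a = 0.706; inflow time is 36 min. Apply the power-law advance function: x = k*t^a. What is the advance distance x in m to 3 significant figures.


x = 1.63 * 36^0.706 = 20.5 m
Therefore the advance distance x = 20.5 m.


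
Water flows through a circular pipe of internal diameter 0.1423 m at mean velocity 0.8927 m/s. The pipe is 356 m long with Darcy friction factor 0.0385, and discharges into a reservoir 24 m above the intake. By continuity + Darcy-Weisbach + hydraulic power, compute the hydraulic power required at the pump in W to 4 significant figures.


Approach: apply continuity + Darcy-Weisbach + hydraulic power, Q = A*v; hf = f*(L/D)*(v^2/(2g)); H = static + hf; P = rho*g*Q*H.
Step 1 — flow rate (continuity, Q = A*v):
  A = pi*(0.1423/2)^2 = 0.0159038 m^2
  Q = 0.0159038 * 0.8927 = 0.0141973 m^3/s
Step 2 — friction head loss (Darcy-Weisbach):
  hf = 0.0385 * (356/0.1423) * (0.8927^2 / (2*9.81))
  hf = 3.91217 m
Step 3 — total head: H = 24 + 3.91217 = 27.9122 m
Step 4 — hydraulic power (P = rho*g*Q*H):
  P = 1000 * 9.81 * 0.0141973 * 27.9122 = 3887 W
Therefore the hydraulic power required at the pump = 3887 W.


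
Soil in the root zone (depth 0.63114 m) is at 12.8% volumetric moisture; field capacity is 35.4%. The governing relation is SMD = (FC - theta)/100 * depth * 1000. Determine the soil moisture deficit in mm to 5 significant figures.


SMD = (35.4 - 12.8)/100 * 0.63114 * 1000 = 142.64 mm
Therefore the soil moisture deficit = 142.64 mm.


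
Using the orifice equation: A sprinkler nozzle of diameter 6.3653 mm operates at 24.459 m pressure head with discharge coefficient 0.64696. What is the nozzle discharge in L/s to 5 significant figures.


Approach: apply the orifice equation, Q = Cd*A*sqrt(2*g*h), A = pi*(d/2)^2.
A = pi*(6.3653e-3/2)^2 = 3.182201e-05 m^2
Q = 0.64696 * 3.182201e-05 * sqrt(2*9.81*24.459) * 1000 = 0.45100 L/s
Therefore the nozzle discharge = 0.45100 L/s.
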